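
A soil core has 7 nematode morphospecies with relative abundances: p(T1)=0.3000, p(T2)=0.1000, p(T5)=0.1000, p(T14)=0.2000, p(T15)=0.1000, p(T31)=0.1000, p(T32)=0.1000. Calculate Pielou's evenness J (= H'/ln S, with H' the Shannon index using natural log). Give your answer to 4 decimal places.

0.9427

H' = −Σ pᵢ ln pᵢ = −((-0.361192) + (-0.230259) + (-0.230259) + (-0.321888) + (-0.230259) + (-0.230259) + (-0.230259)) = 1.834372 (working shown to 6 dp, full precision carried).
With S = 7 species, ln S = 1.945910, so J = 1.834372/1.945910 = 0.942681, i.e. 0.9427 to 4 decimal places.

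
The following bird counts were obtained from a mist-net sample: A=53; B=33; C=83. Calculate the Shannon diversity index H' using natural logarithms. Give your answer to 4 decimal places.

1.0318

Total N = 53+33+83 = 169, so the proportions are 0.313609, 0.195266, 0.491124 (working shown to 6 dp, full precision carried).
Each pᵢ ln pᵢ term: 0.313609×(-1.159607)=-0.363664, 0.195266×(-1.633391)=-0.318946, 0.491124×(-0.711058)=-0.349218.
Sum = -1.031828, so H' = 1.0318.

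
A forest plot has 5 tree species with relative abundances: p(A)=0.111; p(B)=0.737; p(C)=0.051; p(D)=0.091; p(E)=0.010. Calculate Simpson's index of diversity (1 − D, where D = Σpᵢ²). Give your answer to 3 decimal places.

0.434

D = 0.111² + 0.737² + 0.051² + 0.091² + 0.01² = 0.01232 + 0.54317 + 0.00260 + 0.00828 + 0.00010 = 0.56647 (working shown to 5 dp, full precision carried).
So 1 − D = 0.43353, i.e. 0.434 to 3 decimal places.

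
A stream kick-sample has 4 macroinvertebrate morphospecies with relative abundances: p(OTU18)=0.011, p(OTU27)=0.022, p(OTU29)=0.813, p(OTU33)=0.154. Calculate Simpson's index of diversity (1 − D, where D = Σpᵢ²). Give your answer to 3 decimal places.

0.315

D = 0.011² + 0.022² + 0.813² + 0.154² = 0.00012 + 0.00048 + 0.66097 + 0.02372 = 0.68529 (working shown to 5 dp, full precision carried).
So 1 − D = 0.31471, i.e. 0.315 to 3 decimal places.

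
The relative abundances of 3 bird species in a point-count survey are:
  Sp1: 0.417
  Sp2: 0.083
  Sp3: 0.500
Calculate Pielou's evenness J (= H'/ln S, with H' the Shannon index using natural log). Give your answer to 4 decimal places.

H' = −Σ pᵢ ln pᵢ = −((-0.364737) + (-0.206580) + (-0.346574)) = 0.917891 (working shown to 6 dp, full precision carried).
With S = 3 species, ln S = 1.098612, so J = 0.917891/1.098612 = 0.835500, i.e. 0.8355 to 4 decimal places.

0.8355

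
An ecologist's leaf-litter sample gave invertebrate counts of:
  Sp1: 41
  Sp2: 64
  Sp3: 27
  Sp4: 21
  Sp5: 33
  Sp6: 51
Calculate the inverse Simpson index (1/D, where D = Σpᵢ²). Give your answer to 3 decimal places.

5.281

Total N = 41+64+27+21+33+51 = 237, so the proportions are 0.1729958, 0.2700422, 0.1139241, 0.0886076, 0.1392405, 0.2151899 (working shown to 7 dp, full precision carried).
D = 0.1729958² + 0.2700422² + 0.1139241² + 0.0886076² + 0.1392405² + 0.2151899² = 0.0299275 + 0.0729228 + 0.0129787 + 0.0078513 + 0.0193879 + 0.0463067 = 0.1893749.
So 1/D = 5.28053, i.e. 5.281 to 3 decimal places.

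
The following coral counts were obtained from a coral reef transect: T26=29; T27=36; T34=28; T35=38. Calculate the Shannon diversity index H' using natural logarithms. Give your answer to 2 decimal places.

Total N = 29+36+28+38 = 131, so the proportions are 0.2214, 0.2748, 0.2137, 0.2901 (working shown to 4 dp, full precision carried).
Each pᵢ ln pᵢ term: 0.2214×(-1.5079)=-0.3338, 0.2748×(-1.2917)=-0.3550, 0.2137×(-1.5430)=-0.3298, 0.2901×(-1.2376)=-0.3590.
Sum = -1.3776, so H' = 1.38.

1.38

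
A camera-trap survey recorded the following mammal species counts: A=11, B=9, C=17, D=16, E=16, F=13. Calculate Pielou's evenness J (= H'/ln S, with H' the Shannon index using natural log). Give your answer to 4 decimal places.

0.9867

Total N = 11+9+17+16+16+13 = 82, so the proportions are 0.134146, 0.109756, 0.207317, 0.195122, 0.195122, 0.158537 (working shown to 6 dp, full precision carried).
H' = −Σ pᵢ ln pᵢ = −((-0.269476) + (-0.242506) + (-0.326215) + (-0.318855) + (-0.318855) + (-0.291988)) = 1.767894.
With S = 6 species, ln S = 1.791759, so J = 1.767894/1.791759 = 0.986680, i.e. 0.9867 to 4 decimal places.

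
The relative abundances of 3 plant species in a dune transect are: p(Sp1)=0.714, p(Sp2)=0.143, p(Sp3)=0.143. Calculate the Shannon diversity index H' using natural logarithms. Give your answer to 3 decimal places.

Each pᵢ ln pᵢ term (working shown to 5 dp, full precision carried): 0.714×(-0.33687)=-0.24053, 0.143×(-1.94491)=-0.27812, 0.143×(-1.94491)=-0.27812.
Sum = -0.79677, so H' = 0.797.

0.797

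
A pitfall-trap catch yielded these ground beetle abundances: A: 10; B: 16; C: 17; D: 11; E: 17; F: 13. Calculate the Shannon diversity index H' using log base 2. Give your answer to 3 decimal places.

Total N = 10+16+17+11+17+13 = 84, so the proportions are 0.11905, 0.19048, 0.20238, 0.13095, 0.20238, 0.15476 (working shown to 5 dp, full precision carried).
Each pᵢ log₂ pᵢ term: 0.11905×(-3.07039)=-0.36552, 0.19048×(-2.39232)=-0.45568, 0.20238×(-2.30485)=-0.46646, 0.13095×(-2.93289)=-0.38407, 0.20238×(-2.30485)=-0.46646, 0.15476×(-2.69188)=-0.41660.
Sum = -2.55479, so H' = 2.555.

2.555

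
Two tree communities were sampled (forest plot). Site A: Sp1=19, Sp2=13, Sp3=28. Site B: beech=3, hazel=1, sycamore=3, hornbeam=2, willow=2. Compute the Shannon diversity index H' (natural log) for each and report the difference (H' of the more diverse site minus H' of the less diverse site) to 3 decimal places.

0.495

Site A: N=60, proportions 0.31667, 0.21667, 0.46667, giving H' = 1.05117 (working shown to 5 dp, full precision carried).
Site B: N=11, proportions 0.27273, 0.09091, 0.27273, 0.18182, 0.18182, giving H' = 1.54660.
Difference = |1.05117 − 1.54660| = 0.49543, i.e. 0.495 to 3 decimal places.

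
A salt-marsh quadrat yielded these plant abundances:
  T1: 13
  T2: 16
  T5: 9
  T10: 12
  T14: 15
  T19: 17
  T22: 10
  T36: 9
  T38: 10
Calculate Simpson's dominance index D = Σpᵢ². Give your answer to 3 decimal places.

Total N = 13+16+9+12+15+17+10+9+10 = 111, so the proportions are 0.11712, 0.14414, 0.08108, 0.10811, 0.13514, 0.15315, 0.09009, 0.08108, 0.09009 (working shown to 5 dp, full precision carried).
D = 0.11712² + 0.14414² + 0.08108² + 0.10811² + 0.13514² + 0.15315² + 0.09009² + 0.08108² + 0.09009² = 0.01372 + 0.02078 + 0.00657 + 0.01169 + 0.01826 + 0.02346 + 0.00812 + 0.00657 + 0.00812 = 0.11728.
To 3 decimal places, D = 0.117.

0.117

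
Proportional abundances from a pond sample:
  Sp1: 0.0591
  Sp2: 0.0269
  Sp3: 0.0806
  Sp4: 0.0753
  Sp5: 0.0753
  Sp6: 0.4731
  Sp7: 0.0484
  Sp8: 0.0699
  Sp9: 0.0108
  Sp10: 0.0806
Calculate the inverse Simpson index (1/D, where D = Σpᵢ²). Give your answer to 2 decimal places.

3.85

D = 0.0591² + 0.0269² + 0.0806² + 0.0753² + 0.0753² + 0.4731² + 0.0484² + 0.0699² + 0.0108² + 0.0806² = 0.003493 + 0.000724 + 0.006496 + 0.005670 + 0.005670 + 0.223824 + 0.002343 + 0.004886 + 0.000117 + 0.006496 = 0.259718 (working shown to 6 dp, full precision carried).
So 1/D = 3.8503, i.e. 3.85 to 2 decimal places.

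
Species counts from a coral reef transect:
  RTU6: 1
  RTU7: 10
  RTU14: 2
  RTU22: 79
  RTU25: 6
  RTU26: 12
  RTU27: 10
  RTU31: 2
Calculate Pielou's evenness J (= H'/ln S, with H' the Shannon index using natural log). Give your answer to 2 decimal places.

Total N = 1+10+2+79+6+12+10+2 = 122, so the proportions are 0.0082, 0.082, 0.0164, 0.6475, 0.0492, 0.0984, 0.082, 0.0164 (working shown to 4 dp, full precision carried).
H' = −Σ pᵢ ln pᵢ = −((-0.0394) + (-0.2050) + (-0.0674) + (-0.2814) + (-0.1481) + (-0.2281) + (-0.2050) + (-0.0674)) = 1.2419.
With S = 8 species, ln S = 2.0794, so J = 1.2419/2.0794 = 0.5972, i.e. 0.60 to 2 decimal places.

0.60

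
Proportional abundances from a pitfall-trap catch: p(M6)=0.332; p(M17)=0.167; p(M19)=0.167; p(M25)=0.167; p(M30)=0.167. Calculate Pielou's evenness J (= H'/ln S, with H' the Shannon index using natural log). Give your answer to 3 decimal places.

0.970

H' = −Σ pᵢ ln pᵢ = −((-0.36607) + (-0.29889) + (-0.29889) + (-0.29889) + (-0.29889)) = 1.56163 (working shown to 5 dp, full precision carried).
With S = 5 species, ln S = 1.60944, so J = 1.56163/1.60944 = 0.97030, i.e. 0.970 to 3 decimal places.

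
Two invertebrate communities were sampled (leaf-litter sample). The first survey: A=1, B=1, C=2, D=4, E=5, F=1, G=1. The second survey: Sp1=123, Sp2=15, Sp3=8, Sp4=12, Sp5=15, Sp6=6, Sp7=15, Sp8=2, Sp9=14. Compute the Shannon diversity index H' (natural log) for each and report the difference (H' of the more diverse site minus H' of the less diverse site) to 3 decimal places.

0.216

The first survey: N=15, proportions 0.06667, 0.06667, 0.13333, 0.26667, 0.33333, 0.06667, 0.06667, giving H' = 1.70947 (working shown to 5 dp, full precision carried).
The second survey: N=210, proportions 0.58571, 0.07143, 0.0381, 0.05714, 0.07143, 0.02857, 0.07143, 0.00952, 0.06667, giving H' = 1.49330.
Difference = |1.70947 − 1.49330| = 0.21617, i.e. 0.216 to 3 decimal places.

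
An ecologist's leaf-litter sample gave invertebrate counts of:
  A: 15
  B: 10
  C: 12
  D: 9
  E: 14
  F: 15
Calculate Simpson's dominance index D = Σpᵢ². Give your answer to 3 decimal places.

Total N = 15+10+12+9+14+15 = 75, so the proportions are 0.2, 0.13333, 0.16, 0.12, 0.18667, 0.2 (working shown to 5 dp, full precision carried).
D = 0.2² + 0.13333² + 0.16² + 0.12² + 0.18667² + 0.2² = 0.04000 + 0.01778 + 0.02560 + 0.01440 + 0.03484 + 0.04000 = 0.17262.
To 3 decimal places, D = 0.173.

0.173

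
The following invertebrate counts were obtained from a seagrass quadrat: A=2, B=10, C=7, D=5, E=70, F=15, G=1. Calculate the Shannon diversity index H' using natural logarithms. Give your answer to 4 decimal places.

Total N = 2+10+7+5+70+15+1 = 110, so the proportions are 0.018182, 0.090909, 0.063636, 0.045455, 0.636364, 0.136364, 0.009091 (working shown to 6 dp, full precision carried).
Each pᵢ ln pᵢ term: 0.018182×(-4.007333)=-0.072861, 0.090909×(-2.397895)=-0.217990, 0.063636×(-2.754570)=-0.175291, 0.045455×(-3.091042)=-0.140502, 0.636364×(-0.451985)=-0.287627, 0.136364×(-1.992430)=-0.271695, 0.009091×(-4.700480)=-0.042732.
Sum = -1.208697, so H' = 1.2087.

1.2087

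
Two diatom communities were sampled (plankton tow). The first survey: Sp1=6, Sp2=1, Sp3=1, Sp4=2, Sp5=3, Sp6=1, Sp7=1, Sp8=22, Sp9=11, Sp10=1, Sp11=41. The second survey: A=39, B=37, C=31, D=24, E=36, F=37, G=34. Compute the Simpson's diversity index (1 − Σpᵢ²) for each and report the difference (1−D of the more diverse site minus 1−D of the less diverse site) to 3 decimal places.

The first survey: N=90, proportions 0.06667, 0.01111, 0.01111, 0.02222, 0.03333, 0.01111, 0.01111, 0.24444, 0.12222, 0.01111, 0.45556, giving 1−D = 0.71111 (working shown to 5 dp, full precision carried).
The second survey: N=238, proportions 0.16387, 0.15546, 0.13025, 0.10084, 0.15126, 0.15546, 0.14286, giving 1−D = 0.85439.
Difference = |0.71111 − 0.85439| = 0.14328, i.e. 0.143 to 3 decimal places.

0.143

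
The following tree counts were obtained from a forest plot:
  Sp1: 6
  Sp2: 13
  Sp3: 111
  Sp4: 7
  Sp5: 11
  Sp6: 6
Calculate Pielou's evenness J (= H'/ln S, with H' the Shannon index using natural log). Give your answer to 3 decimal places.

0.573

Total N = 6+13+111+7+11+6 = 154, so the proportions are 0.03896, 0.08442, 0.72078, 0.04545, 0.07143, 0.03896 (working shown to 5 dp, full precision carried).
H' = −Σ pᵢ ln pᵢ = −((-0.12644) + (-0.20868) + (-0.23600) + (-0.14050) + (-0.18850) + (-0.12644)) = 1.02655.
With S = 6 species, ln S = 1.79176, so J = 1.02655/1.79176 = 0.57293, i.e. 0.573 to 3 decimal places.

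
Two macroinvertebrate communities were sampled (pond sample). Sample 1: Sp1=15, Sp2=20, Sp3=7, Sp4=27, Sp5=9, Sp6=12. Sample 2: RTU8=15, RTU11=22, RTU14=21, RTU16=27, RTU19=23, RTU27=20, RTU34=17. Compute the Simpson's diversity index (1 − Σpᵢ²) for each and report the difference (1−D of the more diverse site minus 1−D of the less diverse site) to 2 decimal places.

0.05

Sample 1: N=90, proportions 0.1667, 0.2222, 0.0778, 0.3, 0.1, 0.1333, giving 1−D = 0.7990 (working shown to 4 dp, full precision carried).
Sample 2: N=145, proportions 0.1034, 0.1517, 0.1448, 0.1862, 0.1586, 0.1379, 0.1172, giving 1−D = 0.8527.
Difference = |0.7990 − 0.8527| = 0.0537, i.e. 0.05 to 2 decimal places.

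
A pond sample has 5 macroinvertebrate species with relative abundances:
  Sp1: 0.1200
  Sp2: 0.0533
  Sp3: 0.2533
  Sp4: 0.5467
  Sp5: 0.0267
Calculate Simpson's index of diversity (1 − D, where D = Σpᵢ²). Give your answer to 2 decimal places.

D = 0.12² + 0.0533² + 0.2533² + 0.5467² + 0.0267² = 0.0144 + 0.0028 + 0.0642 + 0.2989 + 0.0007 = 0.3810 (working shown to 4 dp, full precision carried).
So 1 − D = 0.6190, i.e. 0.62 to 2 decimal places.

0.62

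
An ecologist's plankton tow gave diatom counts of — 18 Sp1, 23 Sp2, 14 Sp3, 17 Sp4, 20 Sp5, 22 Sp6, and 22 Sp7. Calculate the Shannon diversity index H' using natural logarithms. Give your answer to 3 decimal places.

1.933

Total N = 18+23+14+17+20+22+22 = 136, so the proportions are 0.13235, 0.16912, 0.10294, 0.125, 0.14706, 0.16176, 0.16176 (working shown to 5 dp, full precision carried).
Each pᵢ ln pᵢ term: 0.13235×(-2.02228)=-0.26766, 0.16912×(-1.77716)=-0.30055, 0.10294×(-2.27360)=-0.23405, 0.125×(-2.07944)=-0.25993, 0.14706×(-1.91692)=-0.28190, 0.16176×(-1.82161)=-0.29467, 0.16176×(-1.82161)=-0.29467.
Sum = -1.93343, so H' = 1.933.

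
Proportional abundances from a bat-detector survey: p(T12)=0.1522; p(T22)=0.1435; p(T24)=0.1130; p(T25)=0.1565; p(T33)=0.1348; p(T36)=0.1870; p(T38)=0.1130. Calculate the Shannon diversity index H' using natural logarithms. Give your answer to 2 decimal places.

Each pᵢ ln pᵢ term (working shown to 4 dp, full precision carried): 0.1522×(-1.8826)=-0.2865, 0.1435×(-1.9414)=-0.2786, 0.113×(-2.1804)=-0.2464, 0.1565×(-1.8547)=-0.2903, 0.1348×(-2.0040)=-0.2701, 0.187×(-1.6766)=-0.3135, 0.113×(-2.1804)=-0.2464.
Sum = -1.9318, so H' = 1.93.

1.93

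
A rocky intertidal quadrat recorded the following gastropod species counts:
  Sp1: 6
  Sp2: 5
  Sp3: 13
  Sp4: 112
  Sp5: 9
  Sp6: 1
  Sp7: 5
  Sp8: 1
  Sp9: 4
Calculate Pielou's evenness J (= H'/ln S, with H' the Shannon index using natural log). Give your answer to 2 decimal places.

Total N = 6+5+13+112+9+1+5+1+4 = 156, so the proportions are 0.0385, 0.0321, 0.0833, 0.7179, 0.0577, 0.0064, 0.0321, 0.0064, 0.0256 (working shown to 4 dp, full precision carried).
H' = −Σ pᵢ ln pᵢ = −((-0.1253) + (-0.1103) + (-0.2071) + (-0.2379) + (-0.1646) + (-0.0324) + (-0.1103) + (-0.0324) + (-0.0939)) = 1.1141.
With S = 9 species, ln S = 2.1972, so J = 1.1141/2.1972 = 0.5070, i.e. 0.51 to 2 decimal places.

0.51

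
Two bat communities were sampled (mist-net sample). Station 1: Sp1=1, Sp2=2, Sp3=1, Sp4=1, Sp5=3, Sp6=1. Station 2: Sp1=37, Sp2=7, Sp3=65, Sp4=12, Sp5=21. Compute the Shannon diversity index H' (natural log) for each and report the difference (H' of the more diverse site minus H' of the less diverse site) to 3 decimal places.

Station 1: N=9, proportions 0.11111, 0.22222, 0.11111, 0.11111, 0.33333, 0.11111, giving H' = 1.67699 (working shown to 5 dp, full precision carried).
Station 2: N=142, proportions 0.26056, 0.0493, 0.45775, 0.08451, 0.14789, giving H' = 1.34798.
Difference = |1.67699 − 1.34798| = 0.32901, i.e. 0.329 to 3 decimal places.

0.329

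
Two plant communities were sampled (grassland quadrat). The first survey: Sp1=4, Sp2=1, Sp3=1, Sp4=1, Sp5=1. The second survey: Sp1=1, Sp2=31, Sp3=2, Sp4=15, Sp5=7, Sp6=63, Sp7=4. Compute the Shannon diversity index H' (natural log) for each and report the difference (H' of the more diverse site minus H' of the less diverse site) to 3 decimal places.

The first survey: N=8, proportions 0.5, 0.125, 0.125, 0.125, 0.125, giving H' = 1.386294 (working shown to 6 dp, full precision carried).
The second survey: N=123, proportions 0.00813, 0.252033, 0.01626, 0.121951, 0.056911, 0.512195, 0.03252, giving H' = 1.327268.
Difference = |1.386294 − 1.327268| = 0.059026, i.e. 0.059 to 3 decimal places.

0.059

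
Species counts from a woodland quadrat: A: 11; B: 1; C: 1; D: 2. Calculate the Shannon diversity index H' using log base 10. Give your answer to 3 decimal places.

0.372

Total N = 11+1+1+2 = 15, so the proportions are 0.73333, 0.06667, 0.06667, 0.13333 (working shown to 5 dp, full precision carried).
Each pᵢ log₁₀ pᵢ term: 0.73333×(-0.13470)=-0.09878, 0.06667×(-1.17609)=-0.07841, 0.06667×(-1.17609)=-0.07841, 0.13333×(-0.87506)=-0.11667.
Sum = -0.37227, so H' = 0.372.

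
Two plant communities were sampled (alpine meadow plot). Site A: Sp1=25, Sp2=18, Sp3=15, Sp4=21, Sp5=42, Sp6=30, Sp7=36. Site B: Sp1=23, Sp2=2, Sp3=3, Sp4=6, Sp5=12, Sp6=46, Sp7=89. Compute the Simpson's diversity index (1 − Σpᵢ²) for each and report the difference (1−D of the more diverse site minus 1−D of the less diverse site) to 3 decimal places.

0.169

Site A: N=187, proportions 0.13369, 0.09626, 0.08021, 0.1123, 0.2246, 0.16043, 0.19251, giving 1−D = 0.84057 (working shown to 5 dp, full precision carried).
Site B: N=181, proportions 0.12707, 0.01105, 0.01657, 0.03315, 0.0663, 0.25414, 0.49171, giving 1−D = 0.67159.
Difference = |0.84057 − 0.67159| = 0.16898, i.e. 0.169 to 3 decimal places.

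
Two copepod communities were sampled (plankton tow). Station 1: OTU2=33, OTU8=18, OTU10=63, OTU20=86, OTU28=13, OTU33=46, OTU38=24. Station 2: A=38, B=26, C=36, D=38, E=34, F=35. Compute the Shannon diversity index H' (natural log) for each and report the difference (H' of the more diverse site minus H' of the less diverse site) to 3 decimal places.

0.016

Station 1: N=283, proportions 0.11661, 0.0636, 0.22261, 0.30389, 0.04594, 0.16254, 0.08481, giving H' = 1.76828 (working shown to 5 dp, full precision carried).
Station 2: N=207, proportions 0.18357, 0.1256, 0.17391, 0.18357, 0.16425, 0.16908, giving H' = 1.78437.
Difference = |1.76828 − 1.78437| = 0.01609, i.e. 0.016 to 3 decimal places.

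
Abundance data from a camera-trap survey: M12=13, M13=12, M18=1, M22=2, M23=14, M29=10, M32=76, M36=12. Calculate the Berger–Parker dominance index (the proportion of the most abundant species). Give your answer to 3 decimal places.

0.543

Total N = 13+12+1+2+14+10+76+12 = 140, so the proportions are 0.09286, 0.08571, 0.00714, 0.01429, 0.1, 0.07143, 0.54286, 0.08571 (working shown to 5 dp, full precision carried).
The largest proportion is 0.54286, i.e. d = 0.543 to 3 decimal places.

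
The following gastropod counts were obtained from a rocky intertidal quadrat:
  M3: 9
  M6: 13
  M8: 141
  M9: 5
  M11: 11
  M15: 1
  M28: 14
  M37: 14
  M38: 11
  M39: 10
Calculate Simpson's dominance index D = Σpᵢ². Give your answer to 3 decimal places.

Total N = 9+13+141+5+11+1+14+14+11+10 = 229, so the proportions are 0.0393, 0.05677, 0.61572, 0.02183, 0.04803, 0.00437, 0.06114, 0.06114, 0.04803, 0.04367 (working shown to 5 dp, full precision carried).
D = 0.0393² + 0.05677² + 0.61572² + 0.02183² + 0.04803² + 0.00437² + 0.06114² + 0.06114² + 0.04803² + 0.04367² = 0.00154 + 0.00322 + 0.37911 + 0.00048 + 0.00231 + 0.00002 + 0.00374 + 0.00374 + 0.00231 + 0.00191 = 0.39837.
To 3 decimal places, D = 0.398.

0.398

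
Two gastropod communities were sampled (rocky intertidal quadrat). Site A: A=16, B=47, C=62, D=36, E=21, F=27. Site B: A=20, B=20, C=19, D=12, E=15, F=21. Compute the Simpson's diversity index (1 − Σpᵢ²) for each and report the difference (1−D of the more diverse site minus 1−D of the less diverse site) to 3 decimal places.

0.029

Site A: N=209, proportions 0.076555, 0.22488, 0.296651, 0.172249, 0.100478, 0.129187, giving 1−D = 0.799112 (working shown to 6 dp, full precision carried).
Site B: N=107, proportions 0.186916, 0.186916, 0.17757, 0.11215, 0.140187, 0.196262, giving 1−D = 0.827845.
Difference = |0.799112 − 0.827845| = 0.028733, i.e. 0.029 to 3 decimal places.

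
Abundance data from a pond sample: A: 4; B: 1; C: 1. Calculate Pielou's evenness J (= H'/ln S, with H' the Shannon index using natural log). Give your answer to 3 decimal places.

Total N = 4+1+1 = 6, so the proportions are 0.66667, 0.16667, 0.16667 (working shown to 5 dp, full precision carried).
H' = −Σ pᵢ ln pᵢ = −((-0.27031) + (-0.29863) + (-0.29863)) = 0.86756.
With S = 3 species, ln S = 1.09861, so J = 0.86756/1.09861 = 0.78969, i.e. 0.790 to 3 decimal places.

0.790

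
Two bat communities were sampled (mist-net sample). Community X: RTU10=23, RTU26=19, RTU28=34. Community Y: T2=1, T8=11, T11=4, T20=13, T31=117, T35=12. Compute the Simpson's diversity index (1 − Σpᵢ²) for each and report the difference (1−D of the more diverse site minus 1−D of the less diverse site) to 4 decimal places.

0.2122

Community X: N=76, proportions 0.30263158, 0.25, 0.44736842, giving 1−D = 0.64577562 (working shown to 8 dp, full precision carried).
Community Y: N=158, proportions 0.00632911, 0.06962025, 0.02531646, 0.08227848, 0.74050633, 0.07594937, giving 1−D = 0.43358436.
Difference = |0.64577562 − 0.43358436| = 0.21219126, i.e. 0.2122 to 4 decimal places.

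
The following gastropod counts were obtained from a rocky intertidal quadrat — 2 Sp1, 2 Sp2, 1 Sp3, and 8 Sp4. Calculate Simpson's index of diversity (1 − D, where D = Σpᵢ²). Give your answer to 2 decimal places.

0.57

Total N = 2+2+1+8 = 13, so the proportions are 0.1538, 0.1538, 0.0769, 0.6154 (working shown to 4 dp, full precision carried).
D = 0.1538² + 0.1538² + 0.0769² + 0.6154² = 0.0237 + 0.0237 + 0.0059 + 0.3787 = 0.4320.
So 1 − D = 0.5680, i.e. 0.57 to 2 decimal places.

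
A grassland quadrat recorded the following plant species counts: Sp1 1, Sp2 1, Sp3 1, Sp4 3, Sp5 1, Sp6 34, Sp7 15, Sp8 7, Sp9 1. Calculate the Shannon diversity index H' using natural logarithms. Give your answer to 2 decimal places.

1.39

Total N = 1+1+1+3+1+34+15+7+1 = 64, so the proportions are 0.0156, 0.0156, 0.0156, 0.0469, 0.0156, 0.5312, 0.2344, 0.1094, 0.0156 (working shown to 4 dp, full precision carried).
Each pᵢ ln pᵢ term: 0.0156×(-4.1589)=-0.0650, 0.0156×(-4.1589)=-0.0650, 0.0156×(-4.1589)=-0.0650, 0.0469×(-3.0603)=-0.1435, 0.0156×(-4.1589)=-0.0650, 0.5312×(-0.6325)=-0.3360, 0.2344×(-1.4508)=-0.3400, 0.1094×(-2.2130)=-0.2420, 0.0156×(-4.1589)=-0.0650.
Sum = -1.3865, so H' = 1.39.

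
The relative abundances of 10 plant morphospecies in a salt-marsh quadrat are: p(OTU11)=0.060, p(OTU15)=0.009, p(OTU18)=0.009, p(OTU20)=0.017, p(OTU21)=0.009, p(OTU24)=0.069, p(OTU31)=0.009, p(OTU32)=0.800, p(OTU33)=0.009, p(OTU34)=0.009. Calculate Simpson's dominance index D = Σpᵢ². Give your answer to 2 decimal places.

D = 0.06² + 0.009² + 0.009² + 0.017² + 0.009² + 0.069² + 0.009² + 0.8² + 0.009² + 0.009² = 0.0036 + 0.0001 + 0.0001 + 0.0003 + 0.0001 + 0.0048 + 0.0001 + 0.6400 + 0.0001 + 0.0001 = 0.6491 (working shown to 4 dp, full precision carried).
To 2 decimal places, D = 0.65.

0.65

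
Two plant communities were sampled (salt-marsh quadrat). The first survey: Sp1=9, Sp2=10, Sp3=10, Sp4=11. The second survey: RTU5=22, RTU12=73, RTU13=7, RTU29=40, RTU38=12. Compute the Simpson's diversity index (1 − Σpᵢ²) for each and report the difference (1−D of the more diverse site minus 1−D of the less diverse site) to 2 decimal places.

0.07

The first survey: N=40, proportions 0.225, 0.25, 0.25, 0.275, giving 1−D = 0.7488 (working shown to 4 dp, full precision carried).
The second survey: N=154, proportions 0.1429, 0.474, 0.0455, 0.2597, 0.0779, giving 1−D = 0.6793.
Difference = |0.7488 − 0.6793| = 0.0695, i.e. 0.07 to 2 decimal places.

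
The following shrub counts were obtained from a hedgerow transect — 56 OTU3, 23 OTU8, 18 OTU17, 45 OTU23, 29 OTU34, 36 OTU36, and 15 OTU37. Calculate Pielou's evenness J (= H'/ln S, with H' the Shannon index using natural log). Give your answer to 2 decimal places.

0.95

Total N = 56+23+18+45+29+36+15 = 222, so the proportions are 0.2523, 0.1036, 0.0811, 0.2027, 0.1306, 0.1622, 0.0676 (working shown to 4 dp, full precision carried).
H' = −Σ pᵢ ln pᵢ = −((-0.3474) + (-0.2349) + (-0.2037) + (-0.3235) + (-0.2659) + (-0.2950) + (-0.1821)) = 1.8525.
With S = 7 species, ln S = 1.9459, so J = 1.8525/1.9459 = 0.9520, i.e. 0.95 to 2 decimal places.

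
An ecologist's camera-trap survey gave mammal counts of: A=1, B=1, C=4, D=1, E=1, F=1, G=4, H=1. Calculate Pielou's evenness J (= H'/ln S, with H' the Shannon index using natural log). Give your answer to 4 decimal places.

0.8882

Total N = 1+1+4+1+1+1+4+1 = 14, so the proportions are 0.071429, 0.071429, 0.285714, 0.071429, 0.071429, 0.071429, 0.285714, 0.071429 (working shown to 6 dp, full precision carried).
H' = −Σ pᵢ ln pᵢ = −((-0.188504) + (-0.188504) + (-0.357932) + (-0.188504) + (-0.188504) + (-0.188504) + (-0.357932) + (-0.188504)) = 1.846889.
With S = 8 species, ln S = 2.079442, so J = 1.846889/2.079442 = 0.888166, i.e. 0.8882 to 4 decimal places.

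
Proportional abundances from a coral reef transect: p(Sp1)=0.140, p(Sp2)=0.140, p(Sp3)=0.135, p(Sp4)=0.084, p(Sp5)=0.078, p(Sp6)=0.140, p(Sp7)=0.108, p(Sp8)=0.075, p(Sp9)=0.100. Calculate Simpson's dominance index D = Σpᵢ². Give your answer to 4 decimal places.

D = 0.14² + 0.14² + 0.135² + 0.084² + 0.078² + 0.14² + 0.108² + 0.075² + 0.1² = 0.019600 + 0.019600 + 0.018225 + 0.007056 + 0.006084 + 0.019600 + 0.011664 + 0.005625 + 0.010000 = 0.117454 (working shown to 6 dp, full precision carried).
To 4 decimal places, D = 0.1175.

0.1175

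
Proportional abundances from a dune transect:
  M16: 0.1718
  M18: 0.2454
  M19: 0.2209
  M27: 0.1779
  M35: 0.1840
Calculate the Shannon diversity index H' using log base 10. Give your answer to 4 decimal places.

0.6947

Each pᵢ log₁₀ pᵢ term (working shown to 6 dp, full precision carried): 0.1718×(-0.764977)=-0.131423, 0.2454×(-0.610125)=-0.149725, 0.2209×(-0.655804)=-0.144867, 0.1779×(-0.749824)=-0.133394, 0.184×(-0.735182)=-0.135274.
Sum = -0.694682, so H' = 0.6947.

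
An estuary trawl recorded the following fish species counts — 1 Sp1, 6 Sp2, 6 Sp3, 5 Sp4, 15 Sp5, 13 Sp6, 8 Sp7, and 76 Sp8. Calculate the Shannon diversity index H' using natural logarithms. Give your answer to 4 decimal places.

Total N = 1+6+6+5+15+13+8+76 = 130, so the proportions are 0.007692, 0.046154, 0.046154, 0.038462, 0.115385, 0.1, 0.061538, 0.584615 (working shown to 6 dp, full precision carried).
Each pᵢ ln pᵢ term: 0.007692×(-4.867534)=-0.037443, 0.046154×(-3.075775)=-0.141959, 0.046154×(-3.075775)=-0.141959, 0.038462×(-3.258097)=-0.125311, 0.115385×(-2.159484)=-0.249171, 0.1×(-2.302585)=-0.230259, 0.061538×(-2.788093)=-0.171575, 0.584615×(-0.536801)=-0.313822.
Sum = -1.411499, so H' = 1.4115.

1.4115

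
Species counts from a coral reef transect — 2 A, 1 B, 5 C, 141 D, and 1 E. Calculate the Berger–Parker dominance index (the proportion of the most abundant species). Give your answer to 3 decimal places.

0.940

Total N = 2+1+5+141+1 = 150, so the proportions are 0.01333, 0.00667, 0.03333, 0.94, 0.00667 (working shown to 5 dp, full precision carried).
The largest proportion is 0.94, i.e. d = 0.940 to 3 decimal places.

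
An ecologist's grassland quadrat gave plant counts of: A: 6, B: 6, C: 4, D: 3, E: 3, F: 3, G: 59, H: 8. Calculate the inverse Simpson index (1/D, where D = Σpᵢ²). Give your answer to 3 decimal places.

Total N = 6+6+4+3+3+3+59+8 = 92, so the proportions are 0.065217, 0.065217, 0.043478, 0.032609, 0.032609, 0.032609, 0.641304, 0.086957 (working shown to 6 dp, full precision carried).
D = 0.065217² + 0.065217² + 0.043478² + 0.032609² + 0.032609² + 0.032609² + 0.641304² + 0.086957² = 0.004253 + 0.004253 + 0.001890 + 0.001063 + 0.001063 + 0.001063 + 0.411271 + 0.007561 = 0.432420.
So 1/D = 2.31257, i.e. 2.313 to 3 decimal places.

2.313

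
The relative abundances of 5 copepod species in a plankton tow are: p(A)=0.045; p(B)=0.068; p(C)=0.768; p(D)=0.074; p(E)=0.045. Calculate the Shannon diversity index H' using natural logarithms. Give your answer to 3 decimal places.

Each pᵢ ln pᵢ term (working shown to 5 dp, full precision carried): 0.045×(-3.10109)=-0.13955, 0.068×(-2.68825)=-0.18280, 0.768×(-0.26397)=-0.20273, 0.074×(-2.60369)=-0.19267, 0.045×(-3.10109)=-0.13955.
Sum = -0.85730, so H' = 0.857.

0.857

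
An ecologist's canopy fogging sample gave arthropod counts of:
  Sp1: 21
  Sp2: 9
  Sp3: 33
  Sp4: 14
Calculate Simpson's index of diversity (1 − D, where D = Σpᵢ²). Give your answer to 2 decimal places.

0.70

Total N = 21+9+33+14 = 77, so the proportions are 0.2727, 0.1169, 0.4286, 0.1818 (working shown to 4 dp, full precision carried).
D = 0.2727² + 0.1169² + 0.4286² + 0.1818² = 0.0744 + 0.0137 + 0.1837 + 0.0331 = 0.3048.
So 1 − D = 0.6952, i.e. 0.70 to 2 decimal places.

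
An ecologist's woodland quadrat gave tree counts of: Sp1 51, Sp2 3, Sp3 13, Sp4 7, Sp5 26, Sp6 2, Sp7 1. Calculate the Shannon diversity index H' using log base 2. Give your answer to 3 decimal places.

Total N = 51+3+13+7+26+2+1 = 103, so the proportions are 0.49515, 0.02913, 0.12621, 0.06796, 0.25243, 0.01942, 0.00971 (working shown to 5 dp, full precision carried).
Each pᵢ log₂ pᵢ term: 0.49515×(-1.01408)=-0.50211, 0.02913×(-5.10154)=-0.14859, 0.12621×(-2.98606)=-0.37688, 0.06796×(-3.87915)=-0.26363, 0.25243×(-1.98606)=-0.50134, 0.01942×(-5.68650)=-0.11042, 0.00971×(-6.68650)=-0.06492.
Sum = -1.96789, so H' = 1.968.

1.968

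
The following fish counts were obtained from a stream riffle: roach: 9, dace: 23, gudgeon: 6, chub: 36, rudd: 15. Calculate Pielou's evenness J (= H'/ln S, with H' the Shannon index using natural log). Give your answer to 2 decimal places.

0.89

Total N = 9+23+6+36+15 = 89, so the proportions are 0.1011, 0.2584, 0.0674, 0.4045, 0.1685 (working shown to 4 dp, full precision carried).
H' = −Σ pᵢ ln pᵢ = −((-0.2317) + (-0.3497) + (-0.1818) + (-0.3661) + (-0.3001)) = 1.4294.
With S = 5 species, ln S = 1.6094, so J = 1.4294/1.6094 = 0.8882, i.e. 0.89 to 2 decimal places.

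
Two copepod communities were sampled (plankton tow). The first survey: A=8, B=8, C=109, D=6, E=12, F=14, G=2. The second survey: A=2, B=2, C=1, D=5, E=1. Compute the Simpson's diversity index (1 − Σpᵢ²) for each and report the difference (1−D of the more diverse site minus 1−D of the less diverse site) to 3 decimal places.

0.201

The first survey: N=159, proportions 0.050314, 0.050314, 0.685535, 0.037736, 0.075472, 0.08805, 0.012579, giving 1−D = 0.509948 (working shown to 6 dp, full precision carried).
The second survey: N=11, proportions 0.181818, 0.181818, 0.090909, 0.454545, 0.090909, giving 1−D = 0.710744.
Difference = |0.509948 − 0.710744| = 0.200796, i.e. 0.201 to 3 decimal places.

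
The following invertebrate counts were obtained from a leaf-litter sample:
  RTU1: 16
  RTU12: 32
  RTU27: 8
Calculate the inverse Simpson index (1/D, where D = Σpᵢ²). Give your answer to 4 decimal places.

Total N = 16+32+8 = 56, so the proportions are 0.2857143, 0.5714286, 0.1428571 (working shown to 7 dp, full precision carried).
D = 0.2857143² + 0.5714286² + 0.1428571² = 0.0816327 + 0.3265306 + 0.0204082 = 0.4285714.
So 1/D = 2.333333, i.e. 2.3333 to 4 decimal places.

2.3333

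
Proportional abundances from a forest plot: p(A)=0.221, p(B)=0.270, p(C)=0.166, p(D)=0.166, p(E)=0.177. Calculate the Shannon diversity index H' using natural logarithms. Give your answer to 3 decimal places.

1.590

Each pᵢ ln pᵢ term (working shown to 5 dp, full precision carried): 0.221×(-1.50959)=-0.33362, 0.27×(-1.30933)=-0.35352, 0.166×(-1.79577)=-0.29810, 0.166×(-1.79577)=-0.29810, 0.177×(-1.73161)=-0.30649.
Sum = -1.58983, so H' = 1.590.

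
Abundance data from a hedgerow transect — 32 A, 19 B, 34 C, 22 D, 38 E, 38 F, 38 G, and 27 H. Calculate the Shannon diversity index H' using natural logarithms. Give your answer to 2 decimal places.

Total N = 32+19+34+22+38+38+38+27 = 248, so the proportions are 0.129, 0.0766, 0.1371, 0.0887, 0.1532, 0.1532, 0.1532, 0.1089 (working shown to 4 dp, full precision carried).
Each pᵢ ln pᵢ term: 0.129×(-2.0477)=-0.2642, 0.0766×(-2.5690)=-0.1968, 0.1371×(-1.9871)=-0.2724, 0.0887×(-2.4224)=-0.2149, 0.1532×(-1.8758)=-0.2874, 0.1532×(-1.8758)=-0.2874, 0.1532×(-1.8758)=-0.2874, 0.1089×(-2.2176)=-0.2414.
Sum = -2.0521, so H' = 2.05.

2.05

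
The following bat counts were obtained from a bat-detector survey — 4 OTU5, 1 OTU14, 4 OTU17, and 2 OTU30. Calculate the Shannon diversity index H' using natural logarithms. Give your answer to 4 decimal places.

Total N = 4+1+4+2 = 11, so the proportions are 0.363636, 0.090909, 0.363636, 0.181818 (working shown to 6 dp, full precision carried).
Each pᵢ ln pᵢ term: 0.363636×(-1.011601)=-0.367855, 0.090909×(-2.397895)=-0.217990, 0.363636×(-1.011601)=-0.367855, 0.181818×(-1.704748)=-0.309954.
Sum = -1.263654, so H' = 1.2637.

1.2637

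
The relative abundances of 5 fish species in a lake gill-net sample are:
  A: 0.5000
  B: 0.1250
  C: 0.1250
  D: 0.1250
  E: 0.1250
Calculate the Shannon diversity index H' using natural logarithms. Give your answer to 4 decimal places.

1.3863

Each pᵢ ln pᵢ term (working shown to 6 dp, full precision carried): 0.5×(-0.693147)=-0.346574, 0.125×(-2.079442)=-0.259930, 0.125×(-2.079442)=-0.259930, 0.125×(-2.079442)=-0.259930, 0.125×(-2.079442)=-0.259930.
Sum = -1.386294, so H' = 1.3863.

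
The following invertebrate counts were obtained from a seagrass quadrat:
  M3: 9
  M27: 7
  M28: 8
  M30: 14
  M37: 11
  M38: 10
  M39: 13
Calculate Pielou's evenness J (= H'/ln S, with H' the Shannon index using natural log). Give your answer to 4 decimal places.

Total N = 9+7+8+14+11+10+13 = 72, so the proportions are 0.125, 0.097222, 0.111111, 0.194444, 0.152778, 0.138889, 0.180556 (working shown to 6 dp, full precision carried).
H' = −Σ pᵢ ln pᵢ = −((-0.259930) + (-0.226601) + (-0.244136) + (-0.318424) + (-0.287034) + (-0.274178) + (-0.309060)) = 1.919364.
With S = 7 species, ln S = 1.945910, so J = 1.919364/1.945910 = 0.986358, i.e. 0.9864 to 4 decimal places.

0.9864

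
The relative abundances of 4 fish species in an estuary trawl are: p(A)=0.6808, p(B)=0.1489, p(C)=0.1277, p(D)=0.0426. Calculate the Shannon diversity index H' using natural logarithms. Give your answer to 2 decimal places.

Each pᵢ ln pᵢ term (working shown to 4 dp, full precision carried): 0.6808×(-0.3845)=-0.2618, 0.1489×(-1.9045)=-0.2836, 0.1277×(-2.0581)=-0.2628, 0.0426×(-3.1559)=-0.1344.
Sum = -0.9426, so H' = 0.94.

0.94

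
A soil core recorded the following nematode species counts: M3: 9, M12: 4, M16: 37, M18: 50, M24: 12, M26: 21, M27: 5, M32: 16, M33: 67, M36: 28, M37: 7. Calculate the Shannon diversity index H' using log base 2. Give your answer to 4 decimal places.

2.9882

Total N = 9+4+37+50+12+21+5+16+67+28+7 = 256, so the proportions are 0.035156, 0.015625, 0.144531, 0.195312, 0.046875, 0.082031, 0.019531, 0.0625, 0.261719, 0.109375, 0.027344 (working shown to 6 dp, full precision carried).
Each pᵢ log₂ pᵢ term: 0.035156×(-4.830075)=-0.169807, 0.015625×(-6.000000)=-0.093750, 0.144531×(-2.790547)=-0.403321, 0.195312×(-2.356144)=-0.460184, 0.046875×(-4.415037)=-0.206955, 0.082031×(-3.607683)=-0.295943, 0.019531×(-5.678072)=-0.110900, 0.0625×(-4.000000)=-0.250000, 0.261719×(-1.933911)=-0.506141, 0.109375×(-3.192645)=-0.349196, 0.027344×(-5.192645)=-0.141986.
Sum = -2.988183, so H' = 2.9882.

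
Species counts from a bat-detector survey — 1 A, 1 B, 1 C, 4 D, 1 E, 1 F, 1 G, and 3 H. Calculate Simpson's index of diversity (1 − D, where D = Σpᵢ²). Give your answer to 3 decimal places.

Total N = 1+1+1+4+1+1+1+3 = 13, so the proportions are 0.07692, 0.07692, 0.07692, 0.30769, 0.07692, 0.07692, 0.07692, 0.23077 (working shown to 5 dp, full precision carried).
D = 0.07692² + 0.07692² + 0.07692² + 0.30769² + 0.07692² + 0.07692² + 0.07692² + 0.23077² = 0.00592 + 0.00592 + 0.00592 + 0.09467 + 0.00592 + 0.00592 + 0.00592 + 0.05325 = 0.18343.
So 1 − D = 0.81657, i.e. 0.817 to 3 decimal places.

0.817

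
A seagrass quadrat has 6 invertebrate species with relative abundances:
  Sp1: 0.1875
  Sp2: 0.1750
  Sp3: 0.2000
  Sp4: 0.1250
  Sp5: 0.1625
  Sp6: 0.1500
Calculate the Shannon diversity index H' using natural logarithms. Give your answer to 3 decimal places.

1.781

Each pᵢ ln pᵢ term (working shown to 5 dp, full precision carried): 0.1875×(-1.67398)=-0.31387, 0.175×(-1.74297)=-0.30502, 0.2×(-1.60944)=-0.32189, 0.125×(-2.07944)=-0.25993, 0.1625×(-1.81708)=-0.29528, 0.15×(-1.89712)=-0.28457.
Sum = -1.78055, so H' = 1.781.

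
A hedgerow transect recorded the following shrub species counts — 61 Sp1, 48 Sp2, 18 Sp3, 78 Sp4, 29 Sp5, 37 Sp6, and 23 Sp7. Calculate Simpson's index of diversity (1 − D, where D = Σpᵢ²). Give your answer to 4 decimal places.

Total N = 61+48+18+78+29+37+23 = 294, so the proportions are 0.207483, 0.163265, 0.061224, 0.265306, 0.098639, 0.12585, 0.078231 (working shown to 6 dp, full precision carried).
D = 0.207483² + 0.163265² + 0.061224² + 0.265306² + 0.098639² + 0.12585² + 0.078231² = 0.043049 + 0.026656 + 0.003748 + 0.070387 + 0.009730 + 0.015838 + 0.006120 = 0.175529.
So 1 − D = 0.824471, i.e. 0.8245 to 4 decimal places.

0.8245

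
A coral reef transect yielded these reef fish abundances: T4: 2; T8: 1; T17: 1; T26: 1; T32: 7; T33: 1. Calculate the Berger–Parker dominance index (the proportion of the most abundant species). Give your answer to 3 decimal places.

0.538

Total N = 2+1+1+1+7+1 = 13, so the proportions are 0.15385, 0.07692, 0.07692, 0.07692, 0.53846, 0.07692 (working shown to 5 dp, full precision carried).
The largest proportion is 0.53846, i.e. d = 0.538 to 3 decimal places.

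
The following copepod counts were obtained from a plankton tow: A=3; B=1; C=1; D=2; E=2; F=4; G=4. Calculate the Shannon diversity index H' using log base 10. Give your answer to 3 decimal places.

Total N = 3+1+1+2+2+4+4 = 17, so the proportions are 0.17647, 0.05882, 0.05882, 0.11765, 0.11765, 0.23529, 0.23529 (working shown to 5 dp, full precision carried).
Each pᵢ log₁₀ pᵢ term: 0.17647×(-0.75333)=-0.13294, 0.05882×(-1.23045)=-0.07238, 0.05882×(-1.23045)=-0.07238, 0.11765×(-0.92942)=-0.10934, 0.11765×(-0.92942)=-0.10934, 0.23529×(-0.62839)=-0.14786, 0.23529×(-0.62839)=-0.14786.
Sum = -0.79210, so H' = 0.792.

0.792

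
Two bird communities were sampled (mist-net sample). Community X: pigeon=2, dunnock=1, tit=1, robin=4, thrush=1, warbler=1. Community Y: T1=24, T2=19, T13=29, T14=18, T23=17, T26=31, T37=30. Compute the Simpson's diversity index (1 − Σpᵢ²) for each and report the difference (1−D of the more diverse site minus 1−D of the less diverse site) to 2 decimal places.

0.09

Community X: N=10, proportions 0.2, 0.1, 0.1, 0.4, 0.1, 0.1, giving 1−D = 0.7600 (working shown to 4 dp, full precision carried).
Community Y: N=168, proportions 0.1429, 0.1131, 0.1726, 0.1071, 0.1012, 0.1845, 0.1786, giving 1−D = 0.8493.
Difference = |0.7600 − 0.8493| = 0.0893, i.e. 0.09 to 2 decimal places.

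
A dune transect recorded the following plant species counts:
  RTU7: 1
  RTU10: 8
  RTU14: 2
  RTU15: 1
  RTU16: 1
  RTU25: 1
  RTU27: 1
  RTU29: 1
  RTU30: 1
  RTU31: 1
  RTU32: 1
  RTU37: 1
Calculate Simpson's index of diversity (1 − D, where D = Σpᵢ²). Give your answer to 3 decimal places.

0.805

Total N = 1+8+2+1+1+1+1+1+1+1+1+1 = 20, so the proportions are 0.05, 0.4, 0.1, 0.05, 0.05, 0.05, 0.05, 0.05, 0.05, 0.05, 0.05, 0.05 (working shown to 5 dp, full precision carried).
D = 0.05² + 0.4² + 0.1² + 0.05² + 0.05² + 0.05² + 0.05² + 0.05² + 0.05² + 0.05² + 0.05² + 0.05² = 0.00250 + 0.16000 + 0.01000 + 0.00250 + 0.00250 + 0.00250 + 0.00250 + 0.00250 + 0.00250 + 0.00250 + 0.00250 + 0.00250 = 0.19500.
So 1 − D = 0.80500, i.e. 0.805 to 3 decimal places.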